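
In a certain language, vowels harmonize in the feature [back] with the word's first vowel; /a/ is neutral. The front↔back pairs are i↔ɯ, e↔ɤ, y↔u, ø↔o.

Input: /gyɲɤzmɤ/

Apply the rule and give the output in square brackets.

[gyɲezme]

/ɤ/ harmonizes with /y/ ([-back]) → [e]
/ɤ/ harmonizes with /y/ ([-back]) → [e]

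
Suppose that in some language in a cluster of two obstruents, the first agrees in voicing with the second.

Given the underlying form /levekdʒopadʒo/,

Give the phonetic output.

/k/ before /dʒ/ (voiced) → [g]

[levegdʒopadʒo]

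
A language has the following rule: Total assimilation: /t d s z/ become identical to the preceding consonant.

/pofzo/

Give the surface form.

/z/ after /f/ → [f] (total assimilation)

[poffo]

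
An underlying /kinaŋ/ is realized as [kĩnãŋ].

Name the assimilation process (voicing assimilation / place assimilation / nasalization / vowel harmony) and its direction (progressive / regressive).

/i/→[ĩ] /a/→[ã].
Each target copies a feature from the following segment, so the direction is regressive.

nasalization, regressive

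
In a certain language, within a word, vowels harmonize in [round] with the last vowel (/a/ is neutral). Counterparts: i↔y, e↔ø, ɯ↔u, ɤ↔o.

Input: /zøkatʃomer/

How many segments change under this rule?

/ø/ harmonizes with /e/ ([-round]) → [e]
/o/ harmonizes with /e/ ([-round]) → [ɤ]
2 segments change.

2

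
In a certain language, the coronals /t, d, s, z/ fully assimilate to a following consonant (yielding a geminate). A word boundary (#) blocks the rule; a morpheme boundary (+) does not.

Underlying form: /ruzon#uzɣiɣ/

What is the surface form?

/z/ before /ɣ/ → [ɣ] (total assimilation)

[ruzon#uɣɣiɣ]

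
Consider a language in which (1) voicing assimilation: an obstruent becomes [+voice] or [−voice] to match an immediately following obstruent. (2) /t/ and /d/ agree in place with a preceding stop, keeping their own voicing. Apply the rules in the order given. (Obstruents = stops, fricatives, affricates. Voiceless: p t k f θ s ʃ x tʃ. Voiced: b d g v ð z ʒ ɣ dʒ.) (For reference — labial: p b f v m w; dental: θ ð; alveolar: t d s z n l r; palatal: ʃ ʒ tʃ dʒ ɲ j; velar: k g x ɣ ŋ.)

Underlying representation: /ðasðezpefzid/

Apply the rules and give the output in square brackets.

[ðazðespevzid]

Rule 1: /s/ before /ð/ (voiced) → [z]
Rule 1: /z/ before /p/ (voiceless) → [s]
Rule 1: /f/ before /z/ (voiced) → [v]
After rule 1: ðazðespevzid
Rule 2: no segment meets the rule's conditions; no change.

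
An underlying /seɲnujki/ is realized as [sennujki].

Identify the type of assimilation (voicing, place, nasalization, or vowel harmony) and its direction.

/ɲ/→[n].
Each target copies a feature from the following segment, so the direction is regressive.

place assimilation, regressive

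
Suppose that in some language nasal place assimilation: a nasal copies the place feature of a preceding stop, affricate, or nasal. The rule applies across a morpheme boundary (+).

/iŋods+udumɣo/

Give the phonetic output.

[iŋods+udumɣo]

no segment meets the rule's conditions; no change.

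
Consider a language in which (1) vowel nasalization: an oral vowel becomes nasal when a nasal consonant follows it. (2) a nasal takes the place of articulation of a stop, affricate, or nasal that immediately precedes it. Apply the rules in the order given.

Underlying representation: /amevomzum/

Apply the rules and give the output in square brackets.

[ãmevõmzũm]

Rule 1: /a/ before nasal /m/ → [ã]
Rule 1: /o/ before nasal /m/ → [õ]
Rule 1: /u/ before nasal /m/ → [ũ]
After rule 1: ãmevõmzũm
Rule 2: no segment meets the rule's conditions; no change.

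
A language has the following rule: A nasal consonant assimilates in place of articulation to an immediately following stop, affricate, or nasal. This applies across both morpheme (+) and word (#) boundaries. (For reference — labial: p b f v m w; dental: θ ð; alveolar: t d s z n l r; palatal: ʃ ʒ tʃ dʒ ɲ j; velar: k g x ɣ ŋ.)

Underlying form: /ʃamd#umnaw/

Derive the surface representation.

/m/ before /d/ (alveolar) → [n]
/m/ before /n/ (alveolar) → [n]

[ʃand#unnaw]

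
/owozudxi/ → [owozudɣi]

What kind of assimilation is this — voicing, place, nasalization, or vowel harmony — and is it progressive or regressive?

/x/→[ɣ].
Each target copies a feature from the preceding segment, so the direction is progressive.

voicing assimilation, progressive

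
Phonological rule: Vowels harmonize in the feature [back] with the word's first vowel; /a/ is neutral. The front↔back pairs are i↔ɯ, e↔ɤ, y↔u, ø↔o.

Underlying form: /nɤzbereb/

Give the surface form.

/e/ harmonizes with /ɤ/ ([+back]) → [ɤ]
/e/ harmonizes with /ɤ/ ([+back]) → [ɤ]

[nɤzbɤrɤb]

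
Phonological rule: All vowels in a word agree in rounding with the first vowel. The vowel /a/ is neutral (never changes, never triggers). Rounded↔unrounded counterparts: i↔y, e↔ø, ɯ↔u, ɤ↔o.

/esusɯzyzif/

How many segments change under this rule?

2

/u/ harmonizes with /e/ ([-round]) → [ɯ]
/y/ harmonizes with /e/ ([-round]) → [i]
2 segments change.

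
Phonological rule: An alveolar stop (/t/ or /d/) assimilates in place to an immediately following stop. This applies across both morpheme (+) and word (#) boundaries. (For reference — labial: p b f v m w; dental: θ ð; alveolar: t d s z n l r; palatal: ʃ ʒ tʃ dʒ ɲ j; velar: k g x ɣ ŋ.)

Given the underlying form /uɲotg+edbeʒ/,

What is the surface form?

/t/ before /g/ (velar) → [k]
/d/ before /b/ (labial) → [b]

[uɲokg+ebbeʒ]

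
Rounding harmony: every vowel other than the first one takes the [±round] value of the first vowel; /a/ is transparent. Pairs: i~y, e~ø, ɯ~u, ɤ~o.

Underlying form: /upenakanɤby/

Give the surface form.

/e/ harmonizes with /u/ ([+round]) → [ø]
/ɤ/ harmonizes with /u/ ([+round]) → [o]

[upønakanoby]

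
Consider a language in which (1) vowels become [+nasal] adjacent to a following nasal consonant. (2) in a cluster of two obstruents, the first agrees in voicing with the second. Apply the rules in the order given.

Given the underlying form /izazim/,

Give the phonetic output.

[izazĩm]

Rule 1: /i/ before nasal /m/ → [ĩ]
After rule 1: izazĩm
Rule 2: no segment meets the rule's conditions; no change.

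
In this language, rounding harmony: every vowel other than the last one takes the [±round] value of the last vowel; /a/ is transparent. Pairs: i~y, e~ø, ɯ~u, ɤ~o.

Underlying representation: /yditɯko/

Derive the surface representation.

[ydytuko]

/i/ harmonizes with /o/ ([+round]) → [y]
/ɯ/ harmonizes with /o/ ([+round]) → [u]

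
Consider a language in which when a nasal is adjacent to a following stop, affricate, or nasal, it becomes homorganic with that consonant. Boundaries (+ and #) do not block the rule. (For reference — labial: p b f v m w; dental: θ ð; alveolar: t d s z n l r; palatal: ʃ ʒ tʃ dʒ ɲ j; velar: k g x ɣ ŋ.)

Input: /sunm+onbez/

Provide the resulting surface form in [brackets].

/n/ before /m/ (labial) → [m]
/n/ before /b/ (labial) → [m]

[summ+ombez]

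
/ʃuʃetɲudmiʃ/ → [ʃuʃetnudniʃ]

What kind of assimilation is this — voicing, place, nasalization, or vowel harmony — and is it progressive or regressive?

/ɲ/→[n] /m/→[n].
Each target copies a feature from the preceding segment, so the direction is progressive.

place assimilation, progressive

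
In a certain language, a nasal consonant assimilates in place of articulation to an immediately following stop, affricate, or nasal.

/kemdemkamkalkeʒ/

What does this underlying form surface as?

/m/ before /d/ (alveolar) → [n]
/m/ before /k/ (velar) → [ŋ]
/m/ before /k/ (velar) → [ŋ]

[kendeŋkaŋkalkeʒ]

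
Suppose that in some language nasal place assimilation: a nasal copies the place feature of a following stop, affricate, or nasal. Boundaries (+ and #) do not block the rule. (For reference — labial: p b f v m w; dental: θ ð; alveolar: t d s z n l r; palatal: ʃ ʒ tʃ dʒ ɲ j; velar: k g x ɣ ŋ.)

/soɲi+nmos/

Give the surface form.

[soɲi+mmos]

/n/ before /m/ (labial) → [m]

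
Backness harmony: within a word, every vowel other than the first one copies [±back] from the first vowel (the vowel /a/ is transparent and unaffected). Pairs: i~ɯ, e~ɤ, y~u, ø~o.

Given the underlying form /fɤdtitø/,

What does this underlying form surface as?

[fɤdtɯto]

/i/ harmonizes with /ɤ/ ([+back]) → [ɯ]
/ø/ harmonizes with /ɤ/ ([+back]) → [o]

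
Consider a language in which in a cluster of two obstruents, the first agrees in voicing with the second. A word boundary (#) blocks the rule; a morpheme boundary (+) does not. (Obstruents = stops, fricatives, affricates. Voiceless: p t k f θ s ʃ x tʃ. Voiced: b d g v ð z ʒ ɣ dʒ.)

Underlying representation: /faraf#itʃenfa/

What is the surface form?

[faraf#itʃenfa]

no segment meets the rule's conditions; no change.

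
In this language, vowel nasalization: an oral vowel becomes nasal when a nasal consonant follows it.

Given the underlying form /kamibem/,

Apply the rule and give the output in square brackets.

[kãmibẽm]

/a/ before nasal /m/ → [ã]
/e/ before nasal /m/ → [ẽ]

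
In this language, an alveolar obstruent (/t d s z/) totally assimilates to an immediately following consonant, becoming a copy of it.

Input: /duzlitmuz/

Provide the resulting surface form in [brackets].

/z/ before /l/ → [l] (total assimilation)
/t/ before /m/ → [m] (total assimilation)

[dullimmuz]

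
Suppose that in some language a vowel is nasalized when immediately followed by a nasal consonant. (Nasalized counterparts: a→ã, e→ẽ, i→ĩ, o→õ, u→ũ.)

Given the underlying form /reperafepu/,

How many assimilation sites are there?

0

No segment meets the rule's conditions.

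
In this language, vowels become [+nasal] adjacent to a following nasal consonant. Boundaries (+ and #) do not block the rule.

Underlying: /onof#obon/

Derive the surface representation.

/o/ before nasal /n/ → [õ]
/o/ before nasal /n/ → [õ]

[õnof#obõn]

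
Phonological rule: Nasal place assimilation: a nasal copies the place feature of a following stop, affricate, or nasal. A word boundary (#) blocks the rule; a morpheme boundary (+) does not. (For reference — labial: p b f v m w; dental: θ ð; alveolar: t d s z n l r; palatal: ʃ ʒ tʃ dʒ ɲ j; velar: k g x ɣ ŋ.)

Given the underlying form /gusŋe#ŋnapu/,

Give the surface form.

/ŋ/ before /n/ (alveolar) → [n]

[gusŋe#nnapu]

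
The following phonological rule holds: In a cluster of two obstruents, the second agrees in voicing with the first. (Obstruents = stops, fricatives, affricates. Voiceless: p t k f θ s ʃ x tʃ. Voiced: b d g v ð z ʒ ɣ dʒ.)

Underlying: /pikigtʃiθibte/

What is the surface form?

[pikigdʒiθibde]

/tʃ/ after /g/ (voiced) → [dʒ]
/t/ after /b/ (voiced) → [d]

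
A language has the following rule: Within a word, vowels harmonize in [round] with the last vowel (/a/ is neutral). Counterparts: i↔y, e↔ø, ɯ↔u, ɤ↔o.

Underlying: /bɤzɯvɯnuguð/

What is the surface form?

[bozuvunuguð]

/ɤ/ harmonizes with /u/ ([+round]) → [o]
/ɯ/ harmonizes with /u/ ([+round]) → [u]
/ɯ/ harmonizes with /u/ ([+round]) → [u]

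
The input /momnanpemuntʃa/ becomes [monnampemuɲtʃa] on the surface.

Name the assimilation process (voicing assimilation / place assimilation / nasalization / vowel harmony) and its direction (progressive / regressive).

place assimilation, regressive

/m/→[n] /n/→[m] /n/→[ɲ].
Each target copies a feature from the following segment, so the direction is regressive.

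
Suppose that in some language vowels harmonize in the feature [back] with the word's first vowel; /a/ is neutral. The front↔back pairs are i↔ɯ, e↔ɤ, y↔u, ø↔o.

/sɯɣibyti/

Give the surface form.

/i/ harmonizes with /ɯ/ ([+back]) → [ɯ]
/y/ harmonizes with /ɯ/ ([+back]) → [u]
/i/ harmonizes with /ɯ/ ([+back]) → [ɯ]

[sɯɣɯbutɯ]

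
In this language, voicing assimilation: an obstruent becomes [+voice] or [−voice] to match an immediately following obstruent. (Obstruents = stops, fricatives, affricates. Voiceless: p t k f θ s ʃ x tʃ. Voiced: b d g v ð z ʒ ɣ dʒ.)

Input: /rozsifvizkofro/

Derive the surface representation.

/z/ before /s/ (voiceless) → [s]
/f/ before /v/ (voiced) → [v]
/z/ before /k/ (voiceless) → [s]

[rossivviskofro]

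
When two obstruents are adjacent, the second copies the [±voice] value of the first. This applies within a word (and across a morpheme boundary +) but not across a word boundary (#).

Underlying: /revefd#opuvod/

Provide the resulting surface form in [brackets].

[reveft#opuvod]

/d/ after /f/ (voiceless) → [t]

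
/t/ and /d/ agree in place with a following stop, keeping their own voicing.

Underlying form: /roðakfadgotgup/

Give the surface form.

[roðakfaggokgup]

/d/ before /g/ (velar) → [g]
/t/ before /g/ (velar) → [k]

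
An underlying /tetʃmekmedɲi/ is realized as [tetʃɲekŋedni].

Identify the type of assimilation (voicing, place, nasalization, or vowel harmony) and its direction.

/m/→[ɲ] /m/→[ŋ] /ɲ/→[n].
Each target copies a feature from the preceding segment, so the direction is progressive.

place assimilation, progressive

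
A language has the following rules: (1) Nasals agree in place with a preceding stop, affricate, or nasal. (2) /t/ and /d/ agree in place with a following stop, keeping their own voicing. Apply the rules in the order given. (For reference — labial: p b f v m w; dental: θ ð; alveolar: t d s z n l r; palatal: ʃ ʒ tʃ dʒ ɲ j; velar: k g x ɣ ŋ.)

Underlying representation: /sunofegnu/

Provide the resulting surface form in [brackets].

Rule 1: /n/ after /g/ (velar) → [ŋ]
After rule 1: sunofegŋu
Rule 2: no segment meets the rule's conditions; no change.

[sunofegŋu]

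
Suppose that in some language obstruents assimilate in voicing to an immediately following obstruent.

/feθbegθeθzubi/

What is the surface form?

[feðbekθeðzubi]

/θ/ before /b/ (voiced) → [ð]
/g/ before /θ/ (voiceless) → [k]
/θ/ before /z/ (voiced) → [ð]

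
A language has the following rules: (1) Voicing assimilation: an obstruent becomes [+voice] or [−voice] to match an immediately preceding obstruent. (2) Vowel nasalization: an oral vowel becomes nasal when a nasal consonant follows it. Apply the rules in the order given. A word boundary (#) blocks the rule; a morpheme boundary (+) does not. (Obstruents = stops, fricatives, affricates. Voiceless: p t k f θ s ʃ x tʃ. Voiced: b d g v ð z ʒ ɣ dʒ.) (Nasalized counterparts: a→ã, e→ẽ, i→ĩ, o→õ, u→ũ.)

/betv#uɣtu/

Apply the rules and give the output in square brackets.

Rule 1: /v/ after /t/ (voiceless) → [f]
Rule 1: /t/ after /ɣ/ (voiced) → [d]
After rule 1: betf#uɣdu
Rule 2: no segment meets the rule's conditions; no change.

[betf#uɣdu]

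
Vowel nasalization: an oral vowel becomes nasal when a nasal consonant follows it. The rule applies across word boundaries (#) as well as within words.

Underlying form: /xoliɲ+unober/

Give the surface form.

[xolĩɲ+ũnober]

/i/ before nasal /ɲ/ → [ĩ]
/u/ before nasal /n/ → [ũ]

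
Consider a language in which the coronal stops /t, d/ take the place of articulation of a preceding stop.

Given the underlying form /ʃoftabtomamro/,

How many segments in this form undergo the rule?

1

/t/ after /b/ (labial) → [p]
1 segment changes.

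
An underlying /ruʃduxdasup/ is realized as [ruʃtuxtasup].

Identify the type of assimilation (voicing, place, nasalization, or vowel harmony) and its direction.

voicing assimilation, progressive

/d/→[t] /d/→[t].
Each target copies a feature from the preceding segment, so the direction is progressive.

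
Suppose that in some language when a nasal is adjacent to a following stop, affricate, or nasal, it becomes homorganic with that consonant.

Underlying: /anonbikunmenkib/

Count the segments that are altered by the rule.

3

/n/ before /b/ (labial) → [m]
/n/ before /m/ (labial) → [m]
/n/ before /k/ (velar) → [ŋ]
3 segments change.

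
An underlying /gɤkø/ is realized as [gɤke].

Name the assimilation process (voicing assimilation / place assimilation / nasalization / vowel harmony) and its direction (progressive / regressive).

vowel harmony, progressive

/ø/→[e].
Vowels agree with the first vowel, so the harmony is progressive.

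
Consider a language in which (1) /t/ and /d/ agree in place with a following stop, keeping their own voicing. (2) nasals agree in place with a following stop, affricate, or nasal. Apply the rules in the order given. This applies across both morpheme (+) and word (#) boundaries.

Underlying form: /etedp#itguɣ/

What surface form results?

[etebp#ikguɣ]

Rule 1: /d/ before /p/ (labial) → [b]
Rule 1: /t/ before /g/ (velar) → [k]
After rule 1: etebp#ikguɣ
Rule 2: no segment meets the rule's conditions; no change.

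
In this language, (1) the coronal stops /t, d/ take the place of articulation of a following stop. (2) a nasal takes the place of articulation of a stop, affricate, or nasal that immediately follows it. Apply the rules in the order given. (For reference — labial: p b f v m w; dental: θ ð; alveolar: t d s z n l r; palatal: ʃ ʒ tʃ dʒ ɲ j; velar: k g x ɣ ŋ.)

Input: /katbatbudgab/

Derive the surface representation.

Rule 1: /t/ before /b/ (labial) → [p]
Rule 1: /t/ before /b/ (labial) → [p]
Rule 1: /d/ before /g/ (velar) → [g]
After rule 1: kapbapbuggab
Rule 2: no segment meets the rule's conditions; no change.

[kapbapbuggab]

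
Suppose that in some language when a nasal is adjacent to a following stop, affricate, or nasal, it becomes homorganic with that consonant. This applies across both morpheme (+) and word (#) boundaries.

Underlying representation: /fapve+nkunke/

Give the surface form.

/n/ before /k/ (velar) → [ŋ]
/n/ before /k/ (velar) → [ŋ]

[fapve+ŋkuŋke]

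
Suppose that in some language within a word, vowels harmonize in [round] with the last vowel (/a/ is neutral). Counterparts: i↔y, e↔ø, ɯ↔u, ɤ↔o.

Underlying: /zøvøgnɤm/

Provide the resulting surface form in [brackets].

[zevegnɤm]

/ø/ harmonizes with /ɤ/ ([-round]) → [e]
/ø/ harmonizes with /ɤ/ ([-round]) → [e]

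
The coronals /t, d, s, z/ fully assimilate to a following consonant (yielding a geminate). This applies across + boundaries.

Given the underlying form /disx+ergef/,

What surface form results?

/s/ before /x/ → [x] (total assimilation)

[dixx+ergef]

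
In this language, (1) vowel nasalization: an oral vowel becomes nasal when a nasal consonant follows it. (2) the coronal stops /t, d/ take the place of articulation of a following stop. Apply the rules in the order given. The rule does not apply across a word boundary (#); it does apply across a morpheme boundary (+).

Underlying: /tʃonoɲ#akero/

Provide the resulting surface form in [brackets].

[tʃõnõɲ#akero]

Rule 1: /o/ before nasal /n/ → [õ]
Rule 1: /o/ before nasal /ɲ/ → [õ]
After rule 1: tʃõnõɲ#akero
Rule 2: no segment meets the rule's conditions; no change.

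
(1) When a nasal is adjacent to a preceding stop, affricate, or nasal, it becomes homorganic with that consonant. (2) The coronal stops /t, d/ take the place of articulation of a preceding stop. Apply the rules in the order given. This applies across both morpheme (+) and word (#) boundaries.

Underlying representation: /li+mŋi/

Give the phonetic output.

[li+mmi]

Rule 1: /ŋ/ after /m/ (labial) → [m]
After rule 1: li+mmi
Rule 2: no segment meets the rule's conditions; no change.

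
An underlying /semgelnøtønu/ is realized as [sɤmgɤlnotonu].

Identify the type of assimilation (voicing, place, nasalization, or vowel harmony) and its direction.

/e/→[ɤ] /e/→[ɤ] /ø/→[o] /ø/→[o].
Vowels agree with the last vowel, so the harmony is regressive.

vowel harmony, regressive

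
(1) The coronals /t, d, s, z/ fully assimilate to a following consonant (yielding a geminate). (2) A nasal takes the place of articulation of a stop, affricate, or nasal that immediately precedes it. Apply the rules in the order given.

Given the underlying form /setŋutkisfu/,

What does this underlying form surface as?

Rule 1: /t/ before /ŋ/ → [ŋ] (total assimilation)
Rule 1: /t/ before /k/ → [k] (total assimilation)
Rule 1: /s/ before /f/ → [f] (total assimilation)
After rule 1: seŋŋukkiffu
Rule 2: no segment meets the rule's conditions; no change.

[seŋŋukkiffu]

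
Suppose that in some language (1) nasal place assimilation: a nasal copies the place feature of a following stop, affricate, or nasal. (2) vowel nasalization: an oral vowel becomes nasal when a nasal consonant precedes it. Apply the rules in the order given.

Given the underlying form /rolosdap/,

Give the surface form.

Rule 1: no segment meets the rule's conditions; no change.
After rule 1: rolosdap
Rule 2: no segment meets the rule's conditions; no change.

[rolosdap]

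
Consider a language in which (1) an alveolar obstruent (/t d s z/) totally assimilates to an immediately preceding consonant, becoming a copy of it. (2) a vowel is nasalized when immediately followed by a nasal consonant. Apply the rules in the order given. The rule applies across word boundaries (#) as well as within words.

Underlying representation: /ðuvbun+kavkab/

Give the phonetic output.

[ðuvbũn+kavkab]

Rule 1: no segment meets the rule's conditions; no change.
After rule 1: ðuvbun+kavkab
Rule 2: /u/ before nasal /n/ → [ũ]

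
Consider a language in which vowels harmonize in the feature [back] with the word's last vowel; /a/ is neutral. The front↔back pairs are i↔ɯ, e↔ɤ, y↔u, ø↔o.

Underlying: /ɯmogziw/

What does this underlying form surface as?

[imøgziw]

/ɯ/ harmonizes with /i/ ([-back]) → [i]
/o/ harmonizes with /i/ ([-back]) → [ø]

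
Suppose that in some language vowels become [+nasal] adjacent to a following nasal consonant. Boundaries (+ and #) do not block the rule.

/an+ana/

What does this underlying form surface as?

[ãn+ãna]

/a/ before nasal /n/ → [ã]
/a/ before nasal /n/ → [ã]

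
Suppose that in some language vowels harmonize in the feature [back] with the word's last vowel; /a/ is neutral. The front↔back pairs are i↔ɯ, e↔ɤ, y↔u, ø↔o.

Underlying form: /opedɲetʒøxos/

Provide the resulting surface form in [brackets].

[opɤdɲɤtʒoxos]

/e/ harmonizes with /o/ ([+back]) → [ɤ]
/e/ harmonizes with /o/ ([+back]) → [ɤ]
/ø/ harmonizes with /o/ ([+back]) → [o]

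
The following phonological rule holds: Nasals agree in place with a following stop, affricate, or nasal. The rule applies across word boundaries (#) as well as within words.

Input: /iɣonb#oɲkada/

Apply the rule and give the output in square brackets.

/n/ before /b/ (labial) → [m]
/ɲ/ before /k/ (velar) → [ŋ]

[iɣomb#oŋkada]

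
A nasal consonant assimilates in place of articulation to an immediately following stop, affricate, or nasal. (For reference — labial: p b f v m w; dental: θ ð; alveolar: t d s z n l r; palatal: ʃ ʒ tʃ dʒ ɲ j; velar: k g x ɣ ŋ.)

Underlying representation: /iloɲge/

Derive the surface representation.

[iloŋge]

/ɲ/ before /g/ (velar) → [ŋ]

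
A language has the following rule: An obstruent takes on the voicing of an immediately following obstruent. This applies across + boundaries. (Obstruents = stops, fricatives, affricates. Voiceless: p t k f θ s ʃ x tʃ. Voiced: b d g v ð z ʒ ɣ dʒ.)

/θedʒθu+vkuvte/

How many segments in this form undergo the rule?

/dʒ/ before /θ/ (voiceless) → [tʃ]
/v/ before /k/ (voiceless) → [f]
/v/ before /t/ (voiceless) → [f]
3 segments change.

3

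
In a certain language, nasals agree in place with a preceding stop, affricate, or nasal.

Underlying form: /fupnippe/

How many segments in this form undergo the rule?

1

/n/ after /p/ (labial) → [m]
1 segment changes.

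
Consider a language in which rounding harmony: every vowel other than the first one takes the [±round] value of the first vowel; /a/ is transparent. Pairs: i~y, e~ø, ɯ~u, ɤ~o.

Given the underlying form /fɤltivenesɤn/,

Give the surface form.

[fɤltivenesɤn]

no segment meets the rule's conditions; no change.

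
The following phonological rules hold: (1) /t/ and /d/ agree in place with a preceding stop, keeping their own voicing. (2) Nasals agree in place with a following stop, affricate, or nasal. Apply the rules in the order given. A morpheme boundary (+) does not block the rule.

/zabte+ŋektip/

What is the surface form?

Rule 1: /t/ after /b/ (labial) → [p]
Rule 1: /t/ after /k/ (velar) → [k]
After rule 1: zabpe+ŋekkip
Rule 2: no segment meets the rule's conditions; no change.

[zabpe+ŋekkip]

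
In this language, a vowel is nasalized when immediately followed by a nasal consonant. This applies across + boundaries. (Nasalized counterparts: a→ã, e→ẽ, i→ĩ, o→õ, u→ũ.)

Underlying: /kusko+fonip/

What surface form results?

/o/ before nasal /n/ → [õ]

[kusko+fõnip]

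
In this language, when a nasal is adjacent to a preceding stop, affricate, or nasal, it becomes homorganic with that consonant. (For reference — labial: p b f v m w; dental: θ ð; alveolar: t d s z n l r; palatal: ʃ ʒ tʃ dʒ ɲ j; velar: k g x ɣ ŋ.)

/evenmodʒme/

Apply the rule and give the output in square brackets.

[evennodʒɲe]

/m/ after /n/ (alveolar) → [n]
/m/ after /dʒ/ (palatal) → [ɲ]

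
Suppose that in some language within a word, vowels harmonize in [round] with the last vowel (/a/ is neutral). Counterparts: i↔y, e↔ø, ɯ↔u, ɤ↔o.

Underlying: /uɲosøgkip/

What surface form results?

[ɯɲɤsegkip]

/u/ harmonizes with /i/ ([-round]) → [ɯ]
/o/ harmonizes with /i/ ([-round]) → [ɤ]
/ø/ harmonizes with /i/ ([-round]) → [e]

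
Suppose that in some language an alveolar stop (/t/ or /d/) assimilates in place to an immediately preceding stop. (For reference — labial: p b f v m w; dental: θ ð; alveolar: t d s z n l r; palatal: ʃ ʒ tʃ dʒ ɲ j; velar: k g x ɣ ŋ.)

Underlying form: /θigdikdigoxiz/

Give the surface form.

/d/ after /g/ (velar) → [g]
/d/ after /k/ (velar) → [g]

[θiggikgigoxiz]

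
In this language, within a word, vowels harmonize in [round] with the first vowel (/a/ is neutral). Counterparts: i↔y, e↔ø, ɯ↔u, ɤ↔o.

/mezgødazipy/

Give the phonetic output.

[mezgedazipi]

/ø/ harmonizes with /e/ ([-round]) → [e]
/y/ harmonizes with /e/ ([-round]) → [i]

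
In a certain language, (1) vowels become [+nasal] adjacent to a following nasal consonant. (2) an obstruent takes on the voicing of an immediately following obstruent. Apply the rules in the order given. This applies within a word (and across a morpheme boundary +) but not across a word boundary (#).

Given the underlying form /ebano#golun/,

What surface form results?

Rule 1: /a/ before nasal /n/ → [ã]
Rule 1: /u/ before nasal /n/ → [ũ]
After rule 1: ebãno#golũn
Rule 2: no segment meets the rule's conditions; no change.

[ebãno#golũn]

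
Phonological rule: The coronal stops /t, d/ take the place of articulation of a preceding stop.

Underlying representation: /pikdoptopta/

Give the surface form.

[pikgoppoppa]

/d/ after /k/ (velar) → [g]
/t/ after /p/ (labial) → [p]
/t/ after /p/ (labial) → [p]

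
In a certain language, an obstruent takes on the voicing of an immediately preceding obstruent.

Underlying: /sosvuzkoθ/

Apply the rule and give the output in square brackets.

/v/ after /s/ (voiceless) → [f]
/k/ after /z/ (voiced) → [g]

[sosfuzgoθ]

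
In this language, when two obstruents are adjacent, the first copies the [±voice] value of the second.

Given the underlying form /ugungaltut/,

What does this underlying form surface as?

no segment meets the rule's conditions; no change.

[ugungaltut]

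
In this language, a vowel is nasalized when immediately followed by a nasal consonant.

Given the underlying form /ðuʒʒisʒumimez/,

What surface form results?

/u/ before nasal /m/ → [ũ]
/i/ before nasal /m/ → [ĩ]

[ðuʒʒisʒũmĩmez]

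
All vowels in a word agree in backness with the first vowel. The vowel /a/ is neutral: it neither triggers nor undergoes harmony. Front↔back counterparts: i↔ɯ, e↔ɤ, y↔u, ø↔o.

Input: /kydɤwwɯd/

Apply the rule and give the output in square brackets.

/ɤ/ harmonizes with /y/ ([-back]) → [e]
/ɯ/ harmonizes with /y/ ([-back]) → [i]

[kydewwid]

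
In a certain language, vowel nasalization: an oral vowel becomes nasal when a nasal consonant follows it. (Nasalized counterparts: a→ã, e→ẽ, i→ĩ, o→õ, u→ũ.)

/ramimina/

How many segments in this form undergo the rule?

3

/a/ before nasal /m/ → [ã]
/i/ before nasal /m/ → [ĩ]
/i/ before nasal /n/ → [ĩ]
3 segments change.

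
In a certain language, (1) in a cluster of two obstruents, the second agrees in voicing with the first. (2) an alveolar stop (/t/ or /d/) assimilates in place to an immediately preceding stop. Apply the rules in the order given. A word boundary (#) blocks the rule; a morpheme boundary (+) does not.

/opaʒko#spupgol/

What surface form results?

Rule 1: /k/ after /ʒ/ (voiced) → [g]
Rule 1: /g/ after /p/ (voiceless) → [k]
After rule 1: opaʒgo#spupkol
Rule 2: no segment meets the rule's conditions; no change.

[opaʒgo#spupkol]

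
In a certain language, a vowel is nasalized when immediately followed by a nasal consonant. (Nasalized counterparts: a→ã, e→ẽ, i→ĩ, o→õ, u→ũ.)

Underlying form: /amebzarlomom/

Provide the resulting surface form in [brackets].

[ãmebzarlõmõm]

/a/ before nasal /m/ → [ã]
/o/ before nasal /m/ → [õ]
/o/ before nasal /m/ → [õ]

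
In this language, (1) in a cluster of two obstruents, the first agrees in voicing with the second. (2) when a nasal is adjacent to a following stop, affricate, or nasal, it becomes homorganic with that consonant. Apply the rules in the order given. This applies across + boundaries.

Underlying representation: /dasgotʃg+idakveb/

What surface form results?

Rule 1: /s/ before /g/ (voiced) → [z]
Rule 1: /tʃ/ before /g/ (voiced) → [dʒ]
Rule 1: /k/ before /v/ (voiced) → [g]
After rule 1: dazgodʒg+idagveb
Rule 2: no segment meets the rule's conditions; no change.

[dazgodʒg+idagveb]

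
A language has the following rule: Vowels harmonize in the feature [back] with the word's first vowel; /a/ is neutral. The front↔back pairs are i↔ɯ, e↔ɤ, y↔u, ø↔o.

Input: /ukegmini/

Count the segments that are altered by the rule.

/e/ harmonizes with /u/ ([+back]) → [ɤ]
/i/ harmonizes with /u/ ([+back]) → [ɯ]
/i/ harmonizes with /u/ ([+back]) → [ɯ]
3 segments change.

3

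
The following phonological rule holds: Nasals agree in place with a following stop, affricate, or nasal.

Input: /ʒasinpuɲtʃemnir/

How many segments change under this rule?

2

/n/ before /p/ (labial) → [m]
/m/ before /n/ (alveolar) → [n]
2 segments change.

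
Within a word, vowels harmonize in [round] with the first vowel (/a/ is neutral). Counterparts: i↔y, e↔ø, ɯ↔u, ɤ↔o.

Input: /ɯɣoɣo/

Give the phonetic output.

/o/ harmonizes with /ɯ/ ([-round]) → [ɤ]
/o/ harmonizes with /ɯ/ ([-round]) → [ɤ]

[ɯɣɤɣɤ]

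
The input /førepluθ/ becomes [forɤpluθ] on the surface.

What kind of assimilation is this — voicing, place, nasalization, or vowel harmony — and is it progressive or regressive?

/ø/→[o] /e/→[ɤ].
Vowels agree with the last vowel, so the harmony is regressive.

vowel harmony, regressive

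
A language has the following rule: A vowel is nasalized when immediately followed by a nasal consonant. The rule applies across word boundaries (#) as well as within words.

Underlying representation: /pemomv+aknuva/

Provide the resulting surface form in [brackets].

/e/ before nasal /m/ → [ẽ]
/o/ before nasal /m/ → [õ]

[pẽmõmv+aknuva]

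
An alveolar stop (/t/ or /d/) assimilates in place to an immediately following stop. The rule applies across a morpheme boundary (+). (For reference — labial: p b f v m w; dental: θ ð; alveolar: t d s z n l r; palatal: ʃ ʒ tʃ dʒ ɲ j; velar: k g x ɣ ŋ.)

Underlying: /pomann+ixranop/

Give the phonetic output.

no segment meets the rule's conditions; no change.

[pomann+ixranop]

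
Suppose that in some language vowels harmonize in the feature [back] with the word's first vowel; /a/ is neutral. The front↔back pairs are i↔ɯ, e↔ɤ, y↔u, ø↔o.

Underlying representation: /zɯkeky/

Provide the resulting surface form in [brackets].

[zɯkɤku]

/e/ harmonizes with /ɯ/ ([+back]) → [ɤ]
/y/ harmonizes with /ɯ/ ([+back]) → [u]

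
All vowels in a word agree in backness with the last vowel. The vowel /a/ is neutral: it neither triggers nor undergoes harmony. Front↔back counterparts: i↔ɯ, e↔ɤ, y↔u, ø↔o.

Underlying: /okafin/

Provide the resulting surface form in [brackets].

/o/ harmonizes with /i/ ([-back]) → [ø]

[økafin]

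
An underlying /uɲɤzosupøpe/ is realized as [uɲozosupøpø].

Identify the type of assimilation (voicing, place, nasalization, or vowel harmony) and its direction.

/ɤ/→[o] /e/→[ø].
Vowels agree with the first vowel, so the harmony is progressive.

vowel harmony, progressive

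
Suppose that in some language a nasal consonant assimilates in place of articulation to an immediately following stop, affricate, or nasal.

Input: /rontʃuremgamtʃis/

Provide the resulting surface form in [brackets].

/n/ before /tʃ/ (palatal) → [ɲ]
/m/ before /g/ (velar) → [ŋ]
/m/ before /tʃ/ (palatal) → [ɲ]

[roɲtʃureŋgaɲtʃis]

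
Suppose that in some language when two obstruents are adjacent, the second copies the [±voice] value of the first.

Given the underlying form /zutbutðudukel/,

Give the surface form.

[zutputθudukel]

/b/ after /t/ (voiceless) → [p]
/ð/ after /t/ (voiceless) → [θ]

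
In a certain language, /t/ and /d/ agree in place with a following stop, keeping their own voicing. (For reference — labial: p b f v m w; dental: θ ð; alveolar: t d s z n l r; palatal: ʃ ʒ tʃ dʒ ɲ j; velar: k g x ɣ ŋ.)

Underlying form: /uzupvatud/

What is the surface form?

no segment meets the rule's conditions; no change.

[uzupvatud]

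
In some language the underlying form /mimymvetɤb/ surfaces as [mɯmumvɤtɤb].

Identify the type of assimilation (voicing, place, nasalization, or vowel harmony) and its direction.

/i/→[ɯ] /y/→[u] /e/→[ɤ].
Vowels agree with the last vowel, so the harmony is regressive.

vowel harmony, regressive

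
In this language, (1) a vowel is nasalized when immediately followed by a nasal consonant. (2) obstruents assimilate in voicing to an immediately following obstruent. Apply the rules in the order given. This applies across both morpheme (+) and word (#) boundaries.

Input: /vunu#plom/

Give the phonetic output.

[vũnu#plõm]

Rule 1: /u/ before nasal /n/ → [ũ]
Rule 1: /o/ before nasal /m/ → [õ]
After rule 1: vũnu#plõm
Rule 2: no segment meets the rule's conditions; no change.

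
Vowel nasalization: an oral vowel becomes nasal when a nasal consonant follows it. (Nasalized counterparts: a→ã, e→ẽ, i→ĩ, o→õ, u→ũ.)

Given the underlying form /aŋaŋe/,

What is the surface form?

[ãŋãŋe]

/a/ before nasal /ŋ/ → [ã]
/a/ before nasal /ŋ/ → [ã]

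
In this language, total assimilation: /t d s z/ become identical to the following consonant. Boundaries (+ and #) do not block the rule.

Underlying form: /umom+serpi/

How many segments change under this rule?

No segment meets the rule's conditions.

0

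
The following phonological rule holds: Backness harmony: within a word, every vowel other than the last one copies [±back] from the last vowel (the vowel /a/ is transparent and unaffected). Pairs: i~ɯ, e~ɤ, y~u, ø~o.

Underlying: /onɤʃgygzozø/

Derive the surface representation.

[øneʃgygzøzø]

/o/ harmonizes with /ø/ ([-back]) → [ø]
/ɤ/ harmonizes with /ø/ ([-back]) → [e]
/o/ harmonizes with /ø/ ([-back]) → [ø]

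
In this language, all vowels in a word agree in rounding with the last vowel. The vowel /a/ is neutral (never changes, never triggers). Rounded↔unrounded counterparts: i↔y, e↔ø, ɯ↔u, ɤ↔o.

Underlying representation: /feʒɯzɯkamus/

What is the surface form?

/e/ harmonizes with /u/ ([+round]) → [ø]
/ɯ/ harmonizes with /u/ ([+round]) → [u]
/ɯ/ harmonizes with /u/ ([+round]) → [u]

[føʒuzukamus]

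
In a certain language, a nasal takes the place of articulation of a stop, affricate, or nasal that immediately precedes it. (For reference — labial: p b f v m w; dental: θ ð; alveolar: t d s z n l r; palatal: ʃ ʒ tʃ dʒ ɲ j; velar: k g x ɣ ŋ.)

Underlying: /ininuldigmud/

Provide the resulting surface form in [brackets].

[ininuldigŋud]

/m/ after /g/ (velar) → [ŋ]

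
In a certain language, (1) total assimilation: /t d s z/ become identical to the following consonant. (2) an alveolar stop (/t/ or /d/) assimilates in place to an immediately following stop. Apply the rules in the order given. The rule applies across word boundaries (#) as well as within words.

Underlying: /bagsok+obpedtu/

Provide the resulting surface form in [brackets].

Rule 1: /d/ before /t/ → [t] (total assimilation)
After rule 1: bagsok+obpettu
Rule 2: no segment meets the rule's conditions; no change.

[bagsok+obpettu]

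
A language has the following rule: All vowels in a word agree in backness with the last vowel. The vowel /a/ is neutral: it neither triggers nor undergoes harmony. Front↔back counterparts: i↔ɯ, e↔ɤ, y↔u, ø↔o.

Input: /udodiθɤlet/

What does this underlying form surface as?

[ydødiθelet]

/u/ harmonizes with /e/ ([-back]) → [y]
/o/ harmonizes with /e/ ([-back]) → [ø]
/ɤ/ harmonizes with /e/ ([-back]) → [e]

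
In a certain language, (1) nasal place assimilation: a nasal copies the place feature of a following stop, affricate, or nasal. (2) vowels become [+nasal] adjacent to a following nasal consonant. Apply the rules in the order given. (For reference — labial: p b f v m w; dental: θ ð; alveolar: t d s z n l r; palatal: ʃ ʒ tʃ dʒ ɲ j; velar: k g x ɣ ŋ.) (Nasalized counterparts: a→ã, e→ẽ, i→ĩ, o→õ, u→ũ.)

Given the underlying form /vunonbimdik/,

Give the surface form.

Rule 1: /n/ before /b/ (labial) → [m]
Rule 1: /m/ before /d/ (alveolar) → [n]
After rule 1: vunombindik
Rule 2: /u/ before nasal /n/ → [ũ]
Rule 2: /o/ before nasal /m/ → [õ]
Rule 2: /i/ before nasal /n/ → [ĩ]

[vũnõmbĩndik]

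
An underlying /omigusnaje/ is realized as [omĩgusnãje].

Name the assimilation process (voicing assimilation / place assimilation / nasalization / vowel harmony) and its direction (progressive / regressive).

/i/→[ĩ] /a/→[ã].
Each target copies a feature from the preceding segment, so the direction is progressive.

nasalization, progressive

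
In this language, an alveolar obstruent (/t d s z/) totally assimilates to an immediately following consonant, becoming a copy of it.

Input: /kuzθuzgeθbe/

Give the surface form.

[kuθθuggeθbe]

/z/ before /θ/ → [θ] (total assimilation)
/z/ before /g/ → [g] (total assimilation)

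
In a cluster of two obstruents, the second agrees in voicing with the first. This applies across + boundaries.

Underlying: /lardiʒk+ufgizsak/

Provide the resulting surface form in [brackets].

[lardiʒg+ufkizzak]

/k/ after /ʒ/ (voiced) → [g]
/g/ after /f/ (voiceless) → [k]
/s/ after /z/ (voiced) → [z]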